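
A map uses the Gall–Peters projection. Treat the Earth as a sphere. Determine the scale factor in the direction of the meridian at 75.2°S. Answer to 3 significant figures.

0.361

The Gall–Peters projection is cylindrical equal-area with φ₀ = 45°. For cylindrical equal-area with standard parallel φ₀, h = cos φ / cos φ₀ and k = cos φ₀ / cos φ, so h·k = 1.
h = cos 75.2° / cos 45° = 0.2554/0.7071 = 0.3613.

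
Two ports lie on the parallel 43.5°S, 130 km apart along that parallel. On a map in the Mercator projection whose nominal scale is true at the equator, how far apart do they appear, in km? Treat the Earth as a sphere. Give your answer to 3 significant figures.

179 km

The Mercator projection is conformal; its linear scale factor is the same in every direction and equals sec φ = 1/cos φ.
Along the parallel, k = sec 43.5° = 1/0.7254 = 1.379.
Map distance = 130 × 1.379 ≈ 179 km.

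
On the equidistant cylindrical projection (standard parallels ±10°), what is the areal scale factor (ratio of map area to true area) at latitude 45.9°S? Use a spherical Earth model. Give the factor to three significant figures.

1.42

The equidistant cylindrical projection with φ₀ = 10° has h = 1 (meridians true) and k = cos φ₀ / cos φ along parallels.
Areal scale = h·k = 1 × cos φ₀ / cos φ; at 45.9°, h = 1.000, k = 1.415, so h·k = 1.415.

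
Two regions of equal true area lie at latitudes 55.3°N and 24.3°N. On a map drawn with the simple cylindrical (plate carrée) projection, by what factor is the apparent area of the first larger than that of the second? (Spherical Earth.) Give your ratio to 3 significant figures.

In the plate carrée (x = Rλ, y = Rφ), meridians are true-scale (h = 1) and parallels are stretched by k = sec φ.
Areal scale at 55.3°: h·k = 1.000 × 1.757 = 1.757.
Areal scale at 24.3°: h·k = 1.000 × 1.097 = 1.097.
Ratio = 1.757/1.097 ≈ 1.60.

1.60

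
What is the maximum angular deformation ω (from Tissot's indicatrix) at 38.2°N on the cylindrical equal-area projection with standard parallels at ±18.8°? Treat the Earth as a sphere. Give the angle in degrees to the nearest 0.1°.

A cylindrical equal-area projection with standard parallel φ₀ has meridian scale h = cos φ / cos φ₀ and parallel scale k = cos φ₀ / cos φ (so areas are preserved, h·k = 1).
At 38.2°: h = 0.8301, k = 1.205; principal scales a = 1.205, b = 0.8301.
sin(ω/2) = (a − b)/(a + b) = 0.3745/2.035 = 0.1840, so ω = 2 arcsin(0.1840) ≈ 21.2°.

21.2°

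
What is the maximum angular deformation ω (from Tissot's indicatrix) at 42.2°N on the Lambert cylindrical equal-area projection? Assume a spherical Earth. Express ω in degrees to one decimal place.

The Lambert cylindrical equal-area projection is the cylindrical equal-area projection with its standard parallel at the equator (φ₀ = 0). For cylindrical equal-area with standard parallel φ₀, h = cos φ / cos φ₀ and k = cos φ₀ / cos φ, so h·k = 1.
At 42.2°: h = 0.7408, k = 1.350; principal scales a = 1.350, b = 0.7408.
sin(ω/2) = (a − b)/(a + b) = 0.6091/2.091 = 0.2913, so ω = 2 arcsin(0.2913) ≈ 33.9°.

33.9°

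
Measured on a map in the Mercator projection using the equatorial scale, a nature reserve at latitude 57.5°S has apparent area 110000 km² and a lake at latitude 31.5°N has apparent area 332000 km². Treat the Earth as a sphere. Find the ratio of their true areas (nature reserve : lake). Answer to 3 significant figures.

Mercator's areal exaggeration is sec²φ; hence true area = (apparent area) · cos²φ.
True area of nature reserve: 110000 × cos²(57.5°) = 110000 × 0.2887 = 31760 km².
True area of lake: 332000 × cos²(31.5°) = 332000 × 0.7270 = 241400 km².
Ratio = 31760 / 241400 ≈ 0.132.

0.132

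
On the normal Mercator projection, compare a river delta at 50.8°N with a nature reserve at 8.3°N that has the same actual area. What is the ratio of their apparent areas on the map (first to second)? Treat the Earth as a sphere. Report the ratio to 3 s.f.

Mercator is conformal with k = sec φ, so areal scale = k² = sec²φ.
At 50.8°: sec²(50.8°) = 1/0.6320² = 2.503.
At 8.3°: sec²(8.3°) = 1/0.9895² = 1.021.
Ratio = 2.503/1.021 = cos²(8.3°)/cos²(50.8°) ≈ 2.45.

2.45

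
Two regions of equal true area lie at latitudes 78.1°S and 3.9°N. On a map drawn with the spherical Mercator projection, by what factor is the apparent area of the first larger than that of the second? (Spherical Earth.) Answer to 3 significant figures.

23.4

On Mercator, area is exaggerated by sec²φ = 1/cos²φ.
At 78.1°: sec²(78.1°) = 1/0.2062² = 23.52.
At 3.9°: sec²(3.9°) = 1/0.9977² = 1.005.
Ratio = 23.52/1.005 = cos²(3.9°)/cos²(78.1°) ≈ 23.4.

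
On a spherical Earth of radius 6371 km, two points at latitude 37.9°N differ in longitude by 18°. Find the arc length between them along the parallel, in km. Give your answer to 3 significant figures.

1580 km

Arc length along a parallel = R cos φ · Δλ (with Δλ in radians).
= 6371 × cos 37.9° × (18° × π/180) = 6371 × 0.7891 × 0.3142 ≈ 1580 km.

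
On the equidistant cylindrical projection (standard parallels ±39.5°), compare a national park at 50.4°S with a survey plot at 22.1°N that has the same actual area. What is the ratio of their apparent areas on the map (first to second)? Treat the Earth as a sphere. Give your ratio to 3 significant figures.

With standard parallel φ₀ = 39.5°, the equirectangular projection gives x = Rλ cos φ₀, y = Rφ, so h = 1 and k = cos 39.5° / cos φ.
Areal scale at 50.4°: h·k = 1.000 × 1.211 = 1.211.
Areal scale at 22.1°: h·k = 1.000 × 0.8328 = 0.8328.
Ratio = 1.211/0.8328 ≈ 1.45.

1.45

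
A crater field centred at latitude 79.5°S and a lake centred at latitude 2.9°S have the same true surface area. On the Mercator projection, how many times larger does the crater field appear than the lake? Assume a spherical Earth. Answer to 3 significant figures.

30.0

Mercator is conformal with k = sec φ, so areal scale = k² = sec²φ.
At 79.5°: sec²(79.5°) = 1/0.1822² = 30.11.
At 2.9°: sec²(2.9°) = 1/0.9987² = 1.003.
Ratio = 30.11/1.003 = cos²(2.9°)/cos²(79.5°) ≈ 30.0.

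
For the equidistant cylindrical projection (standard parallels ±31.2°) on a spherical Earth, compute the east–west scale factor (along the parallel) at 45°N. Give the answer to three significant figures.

The equidistant cylindrical projection with φ₀ = 31.2° has h = 1 (meridians true) and k = cos φ₀ / cos φ along parallels.
k = cos 31.2° / cos 45° = 0.8554/0.7071 = 1.210.

1.21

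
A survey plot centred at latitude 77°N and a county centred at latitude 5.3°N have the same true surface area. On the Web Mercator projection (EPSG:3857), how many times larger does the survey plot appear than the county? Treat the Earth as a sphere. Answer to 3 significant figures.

19.6

Mercator areal scale is sec²φ.
At 77°: sec²(77°) = 1/0.2250² = 19.76.
At 5.3°: sec²(5.3°) = 1/0.9957² = 1.009.
Ratio = 19.76/1.009 = cos²(5.3°)/cos²(77°) ≈ 19.6.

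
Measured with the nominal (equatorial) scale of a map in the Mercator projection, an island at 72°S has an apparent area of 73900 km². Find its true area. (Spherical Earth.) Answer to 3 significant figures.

7060 km²

For Mercator, h = k = sec φ (a conformal cylindrical projection has a single point scale, 1/cos φ).
Areal scale = k² = sec²φ = 1/cos²(72°) = 1/0.3090² = 10.47.
True area = apparent / (areal scale) = 73900 / 10.47 ≈ 7060 km².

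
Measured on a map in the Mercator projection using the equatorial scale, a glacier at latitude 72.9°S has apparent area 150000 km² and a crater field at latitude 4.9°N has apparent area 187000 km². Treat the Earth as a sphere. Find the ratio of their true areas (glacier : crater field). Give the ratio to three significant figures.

Mercator's areal exaggeration is sec²φ; hence true area = (apparent area) · cos²φ.
True area of glacier: 150000 × cos²(72.9°) = 150000 × 0.08646 = 12970 km².
True area of crater field: 187000 × cos²(4.9°) = 187000 × 0.9927 = 185600 km².
Ratio = 12970 / 185600 ≈ 0.0699.

0.0699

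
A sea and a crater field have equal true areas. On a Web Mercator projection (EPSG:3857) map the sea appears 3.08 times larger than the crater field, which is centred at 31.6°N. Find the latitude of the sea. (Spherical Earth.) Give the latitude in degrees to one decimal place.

61.0°

For equal true areas on Mercator, apparent areas scale as sec²φ, so the ratio is cos²φ₂ / cos²φ₁.
cos²φ₂ / cos²φ₁ = 3.08  ⇒  cos φ₁ = cos 31.6° / √3.08 = 0.8517/1.755 = 0.4853.
φ₁ = arccos(0.4853) ≈ 61.0°.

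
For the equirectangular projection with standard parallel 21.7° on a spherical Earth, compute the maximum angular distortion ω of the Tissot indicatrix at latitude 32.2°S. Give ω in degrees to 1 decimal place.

5.4°

The equidistant cylindrical projection with φ₀ = 21.7° has h = 1 (meridians true) and k = cos φ₀ / cos φ along parallels.
At 32.2°: h = 1.000, k = 1.098; principal scales a = 1.098, b = 1.000.
sin(ω/2) = (a − b)/(a + b) = 0.09801/2.098 = 0.04672, so ω = 2 arcsin(0.04672) ≈ 5.4°.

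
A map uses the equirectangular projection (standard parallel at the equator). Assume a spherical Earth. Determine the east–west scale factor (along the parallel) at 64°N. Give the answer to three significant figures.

2.28

Plate carrée maps x = Rλ, y = Rφ. The meridian scale is h = 1 and the parallel scale is k = 1/cos φ = sec φ.
k = 1/cos 64° = 1/0.4384 = 2.281.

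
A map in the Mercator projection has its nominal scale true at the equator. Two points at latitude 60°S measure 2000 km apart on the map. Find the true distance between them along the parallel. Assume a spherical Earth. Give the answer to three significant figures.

1000 km

Mercator is conformal, so the point scale is isotropic: h = k = sec φ = 1/cos φ.
Along the parallel at 60°, map distances are exaggerated by k = sec 60° = 2.000.
True distance = 2000 / 2.000 = 2000 × cos 60° ≈ 1000 km.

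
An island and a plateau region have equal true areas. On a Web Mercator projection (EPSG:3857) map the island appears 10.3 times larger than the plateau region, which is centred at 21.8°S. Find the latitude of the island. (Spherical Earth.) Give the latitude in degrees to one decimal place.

73.2°

Mercator areal scale is sec²φ, so apparent-area ratio = sec²φ₁ / sec²φ₂ = cos²φ₂ / cos²φ₁.
cos²φ₂ / cos²φ₁ = 10.3  ⇒  cos φ₁ = cos 21.8° / √10.3 = 0.9285/3.209 = 0.2893.
φ₁ = arccos(0.2893) ≈ 73.2°.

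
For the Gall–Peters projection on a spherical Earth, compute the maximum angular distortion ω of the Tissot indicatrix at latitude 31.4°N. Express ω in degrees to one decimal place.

21.4°

Gall–Peters is a cylindrical equal-area projection with standard parallels at ±45°. For cylindrical equal-area with standard parallel φ₀, h = cos φ / cos φ₀ and k = cos φ₀ / cos φ, so h·k = 1.
At 31.4°: h = 1.207, k = 0.8284; principal scales a = 1.207, b = 0.8284.
sin(ω/2) = (a − b)/(a + b) = 0.3787/2.036 = 0.1860, so ω = 2 arcsin(0.1860) ≈ 21.4°.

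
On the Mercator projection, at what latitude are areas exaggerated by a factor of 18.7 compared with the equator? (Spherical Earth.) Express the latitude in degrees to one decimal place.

Mercator areal scale is sec²φ.
sec²φ = 18.7  ⇒  cos²φ = 0.05348  ⇒  cos φ = 0.2312.
φ = arccos(0.2312) ≈ 76.6°.

76.6°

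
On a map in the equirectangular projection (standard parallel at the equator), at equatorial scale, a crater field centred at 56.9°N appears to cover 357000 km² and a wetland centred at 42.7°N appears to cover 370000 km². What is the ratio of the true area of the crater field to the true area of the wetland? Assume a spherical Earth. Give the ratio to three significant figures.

On the plate carrée, areal scale = h·k = 1 × sec φ, so true area = apparent × cos φ.
True area of crater field: 357000 × cos(56.9°) = 357000 × 0.5461 = 195000 km².
True area of wetland: 370000 × cos(42.7°) = 370000 × 0.7349 = 271900 km².
Ratio = 195000 / 271900 ≈ 0.717.

0.717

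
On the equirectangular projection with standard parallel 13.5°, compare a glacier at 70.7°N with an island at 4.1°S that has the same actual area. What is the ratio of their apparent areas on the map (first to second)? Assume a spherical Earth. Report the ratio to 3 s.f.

The equidistant cylindrical projection with φ₀ = 13.5° has h = 1 (meridians true) and k = cos φ₀ / cos φ along parallels.
Areal scale at 70.7°: h·k = 1.000 × 2.942 = 2.942.
Areal scale at 4.1°: h·k = 1.000 × 0.9749 = 0.9749.
Ratio = 2.942/0.9749 ≈ 3.02.

3.02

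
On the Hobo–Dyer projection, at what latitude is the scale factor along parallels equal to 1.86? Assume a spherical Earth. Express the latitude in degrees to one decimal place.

Hobo–Dyer is a cylindrical equal-area projection with standard parallels at ±37.5°. Cylindrical equal-area (φ₀ = 37.5°): h = cos φ / cos 37.5° along meridians, k = cos 37.5° / cos φ along parallels; h·k = 1.
k = cos φ₀ / cos φ = 1.86  ⇒  cos φ = cos 37.5° / 1.86 = 0.4265.
φ = arccos(0.4265) ≈ 64.8°.

64.8°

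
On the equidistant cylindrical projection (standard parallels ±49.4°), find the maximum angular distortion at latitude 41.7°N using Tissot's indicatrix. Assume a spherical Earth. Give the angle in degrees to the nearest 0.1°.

7.9°

In the equirectangular projection with standard parallel φ₀ = 49.4° (x = Rλ cos φ₀, y = Rφ), meridians are true-scale (h = 1) and the parallel scale is k = cos φ₀ / cos φ.
At 41.7°: h = 1.000, k = 0.8716; principal scales a = 1.000, b = 0.8716.
sin(ω/2) = (a − b)/(a + b) = 0.1284/1.872 = 0.06860, so ω = 2 arcsin(0.06860) ≈ 7.9°.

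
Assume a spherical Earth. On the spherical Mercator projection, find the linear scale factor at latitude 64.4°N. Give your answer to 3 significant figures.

Mercator is conformal, so the point scale is isotropic: h = k = sec φ = 1/cos φ.
k = 1/cos 64.4° = 1/0.4321 = 2.314.

2.31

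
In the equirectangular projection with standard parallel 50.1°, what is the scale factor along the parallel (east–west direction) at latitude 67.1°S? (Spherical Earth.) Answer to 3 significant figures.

1.65

In the equirectangular projection with standard parallel φ₀ = 50.1° (x = Rλ cos φ₀, y = Rφ), meridians are true-scale (h = 1) and the parallel scale is k = cos φ₀ / cos φ.
k = cos 50.1° / cos 67.1° = 0.6414/0.3891 = 1.648.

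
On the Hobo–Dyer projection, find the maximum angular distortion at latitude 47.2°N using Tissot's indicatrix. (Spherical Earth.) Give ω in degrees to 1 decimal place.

Hobo–Dyer is a cylindrical equal-area projection with standard parallels at ±37.5°. For cylindrical equal-area with standard parallel φ₀, h = cos φ / cos φ₀ and k = cos φ₀ / cos φ, so h·k = 1.
At 47.2°: h = 0.8564, k = 1.168; principal scales a = 1.168, b = 0.8564.
sin(ω/2) = (a − b)/(a + b) = 0.3112/2.024 = 0.1538, so ω = 2 arcsin(0.1538) ≈ 17.7°.

17.7°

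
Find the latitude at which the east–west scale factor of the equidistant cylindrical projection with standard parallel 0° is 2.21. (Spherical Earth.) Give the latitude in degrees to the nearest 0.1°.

63.1°

Plate carrée: h = 1, k = sec φ along parallels.
sec φ = 2.21  ⇒  cos φ = 0.4525  ⇒  φ ≈ 63.1°.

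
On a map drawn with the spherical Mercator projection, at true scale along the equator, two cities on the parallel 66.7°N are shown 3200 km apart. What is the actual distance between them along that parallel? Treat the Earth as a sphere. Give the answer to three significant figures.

For Mercator, h = k = sec φ (a conformal cylindrical projection has a single point scale, 1/cos φ).
Along the parallel at 66.7°, map distances are exaggerated by k = sec 66.7° = 2.528.
True distance = 3200 / 2.528 = 3200 × cos 66.7° ≈ 1270 km.

1270 km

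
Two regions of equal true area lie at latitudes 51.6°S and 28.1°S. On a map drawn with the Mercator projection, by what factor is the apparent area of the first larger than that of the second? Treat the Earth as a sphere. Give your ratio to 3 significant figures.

Mercator is conformal with k = sec φ, so areal scale = k² = sec²φ.
At 51.6°: sec²(51.6°) = 1/0.6211² = 2.592.
At 28.1°: sec²(28.1°) = 1/0.8821² = 1.285.
Ratio = 2.592/1.285 = cos²(28.1°)/cos²(51.6°) ≈ 2.02.

2.02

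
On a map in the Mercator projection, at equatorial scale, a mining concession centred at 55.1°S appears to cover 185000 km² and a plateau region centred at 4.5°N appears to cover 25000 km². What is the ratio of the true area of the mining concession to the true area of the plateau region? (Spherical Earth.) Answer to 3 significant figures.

2.44

On Mercator the areal scale is sec²φ, so true area = apparent × cos²φ.
True area of mining concession: 185000 × cos²(55.1°) = 185000 × 0.3274 = 60560 km².
True area of plateau region: 25000 × cos²(4.5°) = 25000 × 0.9938 = 24850 km².
Ratio = 60560 / 24850 ≈ 2.44.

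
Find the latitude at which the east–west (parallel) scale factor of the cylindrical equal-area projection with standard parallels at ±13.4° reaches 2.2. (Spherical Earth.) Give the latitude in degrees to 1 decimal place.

A cylindrical equal-area projection with standard parallel φ₀ has meridian scale h = cos φ / cos φ₀ and parallel scale k = cos φ₀ / cos φ (so areas are preserved, h·k = 1).
k = cos φ₀ / cos φ = 2.2  ⇒  cos φ = cos 13.4° / 2.2 = 0.4422.
φ = arccos(0.4422) ≈ 63.8°.

63.8°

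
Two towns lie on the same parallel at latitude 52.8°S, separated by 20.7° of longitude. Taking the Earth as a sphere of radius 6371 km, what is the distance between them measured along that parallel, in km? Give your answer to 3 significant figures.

Arc length along a parallel = R cos φ · Δλ (with Δλ in radians).
= 6371 × cos 52.8° × (20.7° × π/180) = 6371 × 0.6046 × 0.3613 ≈ 1390 km.

1390 km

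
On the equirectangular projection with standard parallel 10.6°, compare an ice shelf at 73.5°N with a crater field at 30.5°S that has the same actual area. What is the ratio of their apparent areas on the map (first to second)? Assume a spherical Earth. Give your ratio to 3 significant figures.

In the equirectangular projection with standard parallel φ₀ = 10.6° (x = Rλ cos φ₀, y = Rφ), meridians are true-scale (h = 1) and the parallel scale is k = cos φ₀ / cos φ.
Areal scale at 73.5°: h·k = 1.000 × 3.461 = 3.461.
Areal scale at 30.5°: h·k = 1.000 × 1.141 = 1.141.
Ratio = 3.461/1.141 ≈ 3.03.

3.03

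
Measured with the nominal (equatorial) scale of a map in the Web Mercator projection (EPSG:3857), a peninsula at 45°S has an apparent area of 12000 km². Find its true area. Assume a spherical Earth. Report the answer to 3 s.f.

Mercator is conformal, so the point scale is isotropic: h = k = sec φ = 1/cos φ.
Areal scale = k² = sec²φ = 1/cos²(45°) = 1/0.7071² = 2.000.
True area = apparent / (areal scale) = 12000 / 2.000 ≈ 6000 km².

6000 km²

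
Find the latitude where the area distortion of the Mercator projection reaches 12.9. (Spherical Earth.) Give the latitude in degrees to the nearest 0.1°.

73.8°

Mercator areal scale is sec²φ.
sec²φ = 12.9  ⇒  cos²φ = 0.07752  ⇒  cos φ = 0.2784.
φ = arccos(0.2784) ≈ 73.8°.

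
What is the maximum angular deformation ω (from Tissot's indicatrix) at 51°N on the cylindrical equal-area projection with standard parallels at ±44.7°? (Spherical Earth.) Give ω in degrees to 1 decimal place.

Cylindrical equal-area (φ₀ = 44.7°): h = cos φ / cos 44.7° along meridians, k = cos 44.7° / cos φ along parallels; h·k = 1.
At 51°: h = 0.8854, k = 1.129; principal scales a = 1.129, b = 0.8854.
sin(ω/2) = (a − b)/(a + b) = 0.2441/2.015 = 0.1212, so ω = 2 arcsin(0.1212) ≈ 13.9°.

13.9°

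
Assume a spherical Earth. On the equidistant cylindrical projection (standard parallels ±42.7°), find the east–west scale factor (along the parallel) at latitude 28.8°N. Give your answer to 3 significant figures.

0.839

The equidistant cylindrical projection with φ₀ = 42.7° has h = 1 (meridians true) and k = cos φ₀ / cos φ along parallels.
k = cos 42.7° / cos 28.8° = 0.7349/0.8763 = 0.8386.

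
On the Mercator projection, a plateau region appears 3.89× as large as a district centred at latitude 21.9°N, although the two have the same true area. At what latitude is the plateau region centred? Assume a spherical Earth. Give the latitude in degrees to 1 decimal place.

Mercator areal scale is sec²φ, so apparent-area ratio = sec²φ₁ / sec²φ₂ = cos²φ₂ / cos²φ₁.
cos²φ₂ / cos²φ₁ = 3.89  ⇒  cos φ₁ = cos 21.9° / √3.89 = 0.9278/1.972 = 0.4704.
φ₁ = arccos(0.4704) ≈ 61.9°.

61.9°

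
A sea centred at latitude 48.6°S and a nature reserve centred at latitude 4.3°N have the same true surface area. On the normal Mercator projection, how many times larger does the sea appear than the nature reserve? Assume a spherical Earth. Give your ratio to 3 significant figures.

Mercator areal scale is sec²φ.
At 48.6°: sec²(48.6°) = 1/0.6613² = 2.287.
At 4.3°: sec²(4.3°) = 1/0.9972² = 1.006.
Ratio = 2.287/1.006 = cos²(4.3°)/cos²(48.6°) ≈ 2.27.

2.27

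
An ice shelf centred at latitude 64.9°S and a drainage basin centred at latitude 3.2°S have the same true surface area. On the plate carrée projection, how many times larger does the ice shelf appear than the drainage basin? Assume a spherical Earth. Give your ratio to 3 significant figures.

2.35

Plate carrée maps x = Rλ, y = Rφ. The meridian scale is h = 1 and the parallel scale is k = 1/cos φ = sec φ.
Areal scale at 64.9°: h·k = 1.000 × 2.357 = 2.357.
Areal scale at 3.2°: h·k = 1.000 × 1.002 = 1.002.
Ratio = 2.357/1.002 ≈ 2.35.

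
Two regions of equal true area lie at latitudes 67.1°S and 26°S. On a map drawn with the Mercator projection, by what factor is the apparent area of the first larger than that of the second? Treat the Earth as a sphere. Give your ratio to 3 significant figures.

5.34

On Mercator, area is exaggerated by sec²φ = 1/cos²φ.
At 67.1°: sec²(67.1°) = 1/0.3891² = 6.604.
At 26°: sec²(26°) = 1/0.8988² = 1.238.
Ratio = 6.604/1.238 = cos²(26°)/cos²(67.1°) ≈ 5.34.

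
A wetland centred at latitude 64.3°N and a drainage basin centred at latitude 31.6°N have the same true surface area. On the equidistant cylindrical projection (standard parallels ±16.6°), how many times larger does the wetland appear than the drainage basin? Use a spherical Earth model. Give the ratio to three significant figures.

1.96

In the equirectangular projection with standard parallel φ₀ = 16.6° (x = Rλ cos φ₀, y = Rφ), meridians are true-scale (h = 1) and the parallel scale is k = cos φ₀ / cos φ.
Areal scale at 64.3°: h·k = 1.000 × 2.210 = 2.210.
Areal scale at 31.6°: h·k = 1.000 × 1.125 = 1.125.
Ratio = 2.210/1.125 ≈ 1.96.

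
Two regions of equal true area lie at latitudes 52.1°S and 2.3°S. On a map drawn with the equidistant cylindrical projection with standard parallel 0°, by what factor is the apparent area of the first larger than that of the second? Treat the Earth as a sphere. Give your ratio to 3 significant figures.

Plate carrée maps x = Rλ, y = Rφ. The meridian scale is h = 1 and the parallel scale is k = 1/cos φ = sec φ.
Areal scale at 52.1°: h·k = 1.000 × 1.628 = 1.628.
Areal scale at 2.3°: h·k = 1.000 × 1.001 = 1.001.
Ratio = 1.628/1.001 ≈ 1.63.

1.63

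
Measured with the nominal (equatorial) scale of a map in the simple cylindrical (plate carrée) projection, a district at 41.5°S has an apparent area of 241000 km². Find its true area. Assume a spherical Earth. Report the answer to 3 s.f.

For the equirectangular projection with φ₀ = 0 (plate carrée), h = 1 along meridians and k = sec φ along parallels.
Areal scale = h·k = 1 × sec φ; at 41.5°, h = 1.000, k = 1.335, so h·k = 1.335.
True area = apparent / (areal scale) = 241000 / 1.335 ≈ 180000 km².

180000 km²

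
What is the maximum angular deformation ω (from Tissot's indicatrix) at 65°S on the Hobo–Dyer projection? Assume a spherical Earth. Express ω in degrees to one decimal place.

The Hobo–Dyer projection is cylindrical equal-area with φ₀ = 37.5°. A cylindrical equal-area projection with standard parallel φ₀ has meridian scale h = cos φ / cos φ₀ and parallel scale k = cos φ₀ / cos φ (so areas are preserved, h·k = 1).
At 65°: h = 0.5327, k = 1.877; principal scales a = 1.877, b = 0.5327.
sin(ω/2) = (a − b)/(a + b) = 1.345/2.410 = 0.5579, so ω = 2 arcsin(0.5579) ≈ 67.8°.

67.8°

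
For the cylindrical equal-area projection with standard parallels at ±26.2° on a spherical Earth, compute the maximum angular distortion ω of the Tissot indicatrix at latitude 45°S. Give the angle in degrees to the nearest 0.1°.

For cylindrical equal-area with standard parallel φ₀, h = cos φ / cos φ₀ and k = cos φ₀ / cos φ, so h·k = 1.
At 45°: h = 0.7881, k = 1.269; principal scales a = 1.269, b = 0.7881.
sin(ω/2) = (a − b)/(a + b) = 0.4808/2.057 = 0.2338, so ω = 2 arcsin(0.2338) ≈ 27.0°.

27.0°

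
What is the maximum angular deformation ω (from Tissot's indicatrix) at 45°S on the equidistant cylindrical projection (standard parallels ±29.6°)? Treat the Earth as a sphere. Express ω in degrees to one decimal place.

11.8°

In the equirectangular projection with standard parallel φ₀ = 29.6° (x = Rλ cos φ₀, y = Rφ), meridians are true-scale (h = 1) and the parallel scale is k = cos φ₀ / cos φ.
At 45°: h = 1.000, k = 1.230; principal scales a = 1.230, b = 1.000.
sin(ω/2) = (a − b)/(a + b) = 0.2297/2.230 = 0.1030, so ω = 2 arcsin(0.1030) ≈ 11.8°.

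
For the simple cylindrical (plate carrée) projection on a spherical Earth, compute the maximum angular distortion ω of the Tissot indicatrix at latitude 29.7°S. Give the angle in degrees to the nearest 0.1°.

8.1°

For the equirectangular projection with φ₀ = 0 (plate carrée), h = 1 along meridians and k = sec φ along parallels.
At 29.7°: h = 1.000, k = 1.151; principal scales a = 1.151, b = 1.000.
sin(ω/2) = (a − b)/(a + b) = 0.1512/2.151 = 0.07030, so ω = 2 arcsin(0.07030) ≈ 8.1°.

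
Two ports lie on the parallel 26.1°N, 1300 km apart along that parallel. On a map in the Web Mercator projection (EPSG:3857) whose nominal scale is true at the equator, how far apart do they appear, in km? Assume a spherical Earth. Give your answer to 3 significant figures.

1450 km

Mercator is conformal, so the point scale is isotropic: h = k = sec φ = 1/cos φ.
Along the parallel, k = sec 26.1° = 1/0.8980 = 1.114.
Map distance = 1300 × 1.114 ≈ 1450 km.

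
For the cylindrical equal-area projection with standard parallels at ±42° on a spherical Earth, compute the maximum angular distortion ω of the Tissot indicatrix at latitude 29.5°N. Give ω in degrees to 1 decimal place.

18.0°

A cylindrical equal-area projection with standard parallel φ₀ has meridian scale h = cos φ / cos φ₀ and parallel scale k = cos φ₀ / cos φ (so areas are preserved, h·k = 1).
At 29.5°: h = 1.171, k = 0.8538; principal scales a = 1.171, b = 0.8538.
sin(ω/2) = (a − b)/(a + b) = 0.3173/2.025 = 0.1567, so ω = 2 arcsin(0.1567) ≈ 18.0°.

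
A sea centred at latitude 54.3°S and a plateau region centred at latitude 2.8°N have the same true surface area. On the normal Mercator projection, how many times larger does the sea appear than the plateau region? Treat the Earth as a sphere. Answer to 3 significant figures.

2.93

Mercator areal scale is sec²φ.
At 54.3°: sec²(54.3°) = 1/0.5835² = 2.937.
At 2.8°: sec²(2.8°) = 1/0.9988² = 1.002.
Ratio = 2.937/1.002 = cos²(2.8°)/cos²(54.3°) ≈ 2.93.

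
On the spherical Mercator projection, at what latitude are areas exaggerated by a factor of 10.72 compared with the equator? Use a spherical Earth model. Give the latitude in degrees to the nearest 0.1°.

Mercator areal scale is sec²φ.
sec²φ = 10.72  ⇒  cos²φ = 0.09328  ⇒  cos φ = 0.3054.
φ = arccos(0.3054) ≈ 72.2°.

72.2°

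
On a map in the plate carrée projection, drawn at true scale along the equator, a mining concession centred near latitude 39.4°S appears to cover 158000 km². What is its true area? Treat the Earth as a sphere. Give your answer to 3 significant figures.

122000 km²

In the plate carrée (x = Rλ, y = Rφ), meridians are true-scale (h = 1) and parallels are stretched by k = sec φ.
Areal scale = h·k = 1 × sec φ; at 39.4°, h = 1.000, k = 1.294, so h·k = 1.294.
True area = apparent / (areal scale) = 158000 / 1.294 ≈ 122000 km².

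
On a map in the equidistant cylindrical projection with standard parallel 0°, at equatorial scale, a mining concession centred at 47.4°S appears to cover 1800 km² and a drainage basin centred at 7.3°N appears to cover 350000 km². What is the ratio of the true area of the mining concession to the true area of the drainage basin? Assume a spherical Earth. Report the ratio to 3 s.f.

On the plate carrée, areal scale = h·k = 1 × sec φ, so true area = apparent × cos φ.
True area of mining concession: 1800 × cos(47.4°) = 1800 × 0.6769 = 1218 km².
True area of drainage basin: 350000 × cos(7.3°) = 350000 × 0.9919 = 347200 km².
Ratio = 1218 / 347200 ≈ 0.00351.

0.00351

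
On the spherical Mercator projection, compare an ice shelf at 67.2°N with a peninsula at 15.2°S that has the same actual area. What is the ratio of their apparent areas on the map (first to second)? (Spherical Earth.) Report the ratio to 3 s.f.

Mercator areal scale is sec²φ.
At 67.2°: sec²(67.2°) = 1/0.3875² = 6.659.
At 15.2°: sec²(15.2°) = 1/0.9650² = 1.074.
Ratio = 6.659/1.074 = cos²(15.2°)/cos²(67.2°) ≈ 6.20.

6.20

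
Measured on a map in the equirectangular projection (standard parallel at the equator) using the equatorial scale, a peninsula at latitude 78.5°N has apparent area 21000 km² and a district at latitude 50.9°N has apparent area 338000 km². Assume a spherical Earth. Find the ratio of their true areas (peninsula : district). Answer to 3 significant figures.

On the plate carrée, areal scale = h·k = 1 × sec φ, so true area = apparent × cos φ.
True area of peninsula: 21000 × cos(78.5°) = 21000 × 0.1994 = 4187 km².
True area of district: 338000 × cos(50.9°) = 338000 × 0.6307 = 213200 km².
Ratio = 4187 / 213200 ≈ 0.0196.

0.0196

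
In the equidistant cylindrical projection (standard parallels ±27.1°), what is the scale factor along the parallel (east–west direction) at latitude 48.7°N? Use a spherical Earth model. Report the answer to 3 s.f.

With standard parallel φ₀ = 27.1°, the equirectangular projection gives x = Rλ cos φ₀, y = Rφ, so h = 1 and k = cos 27.1° / cos φ.
k = cos 27.1° / cos 48.7° = 0.8902/0.6600 = 1.349.

1.35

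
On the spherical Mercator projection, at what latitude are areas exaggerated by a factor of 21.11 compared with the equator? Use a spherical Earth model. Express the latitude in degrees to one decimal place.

Mercator areal scale is sec²φ.
sec²φ = 21.11  ⇒  cos²φ = 0.04737  ⇒  cos φ = 0.2176.
φ = arccos(0.2176) ≈ 77.4°.

77.4°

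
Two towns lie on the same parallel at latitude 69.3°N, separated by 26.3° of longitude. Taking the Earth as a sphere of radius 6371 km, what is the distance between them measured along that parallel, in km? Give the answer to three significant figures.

Arc length along a parallel = R cos φ · Δλ (with Δλ in radians).
= 6371 × cos 69.3° × (26.3° × π/180) = 6371 × 0.3535 × 0.4590 ≈ 1030 km.

1030 km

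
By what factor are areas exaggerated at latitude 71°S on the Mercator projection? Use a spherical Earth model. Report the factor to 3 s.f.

For Mercator, h = k = sec φ (a conformal cylindrical projection has a single point scale, 1/cos φ).
Areal scale = k² = sec²φ = 1/cos²(71°) = 1/0.3256² = 9.434.

9.43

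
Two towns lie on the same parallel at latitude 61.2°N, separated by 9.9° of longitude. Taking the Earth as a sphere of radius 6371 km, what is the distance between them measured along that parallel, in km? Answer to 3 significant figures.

530 km

Arc length along a parallel = R cos φ · Δλ (with Δλ in radians).
= 6371 × cos 61.2° × (9.9° × π/180) = 6371 × 0.4818 × 0.1728 ≈ 530 km.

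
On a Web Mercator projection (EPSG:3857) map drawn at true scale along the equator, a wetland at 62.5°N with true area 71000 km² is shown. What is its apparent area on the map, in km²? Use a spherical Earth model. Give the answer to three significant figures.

333000 km²

The Mercator projection is conformal; its linear scale factor is the same in every direction and equals sec φ = 1/cos φ.
Areal scale = k² = sec²φ = 1/cos²(62.5°) = 1/0.4617² = 4.690.
Apparent area = 71000 × 4.690 ≈ 333000 km².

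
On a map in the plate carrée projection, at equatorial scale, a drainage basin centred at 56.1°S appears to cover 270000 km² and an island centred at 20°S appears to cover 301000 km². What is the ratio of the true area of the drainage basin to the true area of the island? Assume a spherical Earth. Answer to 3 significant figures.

On the plate carrée, areal scale = h·k = 1 × sec φ, so true area = apparent × cos φ.
True area of drainage basin: 270000 × cos(56.1°) = 270000 × 0.5577 = 150600 km².
True area of island: 301000 × cos(20°) = 301000 × 0.9397 = 282800 km².
Ratio = 150600 / 282800 ≈ 0.532.

0.532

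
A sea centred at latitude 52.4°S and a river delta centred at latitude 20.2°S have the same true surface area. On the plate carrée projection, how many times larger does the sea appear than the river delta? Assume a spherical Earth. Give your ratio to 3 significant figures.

In the plate carrée (x = Rλ, y = Rφ), meridians are true-scale (h = 1) and parallels are stretched by k = sec φ.
Areal scale at 52.4°: h·k = 1.000 × 1.639 = 1.639.
Areal scale at 20.2°: h·k = 1.000 × 1.066 = 1.066.
Ratio = 1.639/1.066 ≈ 1.54.

1.54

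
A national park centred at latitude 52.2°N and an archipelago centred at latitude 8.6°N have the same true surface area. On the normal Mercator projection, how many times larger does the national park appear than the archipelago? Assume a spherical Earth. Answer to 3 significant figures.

2.60

Mercator is conformal with k = sec φ, so areal scale = k² = sec²φ.
At 52.2°: sec²(52.2°) = 1/0.6129² = 2.662.
At 8.6°: sec²(8.6°) = 1/0.9888² = 1.023.
Ratio = 2.662/1.023 = cos²(8.6°)/cos²(52.2°) ≈ 2.60.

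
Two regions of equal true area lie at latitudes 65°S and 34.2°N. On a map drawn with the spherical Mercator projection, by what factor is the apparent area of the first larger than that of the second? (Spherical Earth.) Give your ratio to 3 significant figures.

3.83

Mercator areal scale is sec²φ.
At 65°: sec²(65°) = 1/0.4226² = 5.599.
At 34.2°: sec²(34.2°) = 1/0.8271² = 1.462.
Ratio = 5.599/1.462 = cos²(34.2°)/cos²(65°) ≈ 3.83.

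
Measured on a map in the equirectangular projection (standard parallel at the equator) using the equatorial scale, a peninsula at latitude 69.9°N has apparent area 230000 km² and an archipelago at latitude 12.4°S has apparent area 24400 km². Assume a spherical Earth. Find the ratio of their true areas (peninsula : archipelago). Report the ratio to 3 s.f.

On the plate carrée, areal scale = h·k = 1 × sec φ, so true area = apparent × cos φ.
True area of peninsula: 230000 × cos(69.9°) = 230000 × 0.3437 = 79040 km².
True area of archipelago: 24400 × cos(12.4°) = 24400 × 0.9767 = 23830 km².
Ratio = 79040 / 23830 ≈ 3.32.

3.32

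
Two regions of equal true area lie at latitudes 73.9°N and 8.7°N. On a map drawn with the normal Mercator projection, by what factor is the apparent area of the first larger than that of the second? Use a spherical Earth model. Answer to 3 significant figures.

Mercator areal scale is sec²φ.
At 73.9°: sec²(73.9°) = 1/0.2773² = 13.00.
At 8.7°: sec²(8.7°) = 1/0.9885² = 1.023.
Ratio = 13.00/1.023 = cos²(8.7°)/cos²(73.9°) ≈ 12.7.

12.7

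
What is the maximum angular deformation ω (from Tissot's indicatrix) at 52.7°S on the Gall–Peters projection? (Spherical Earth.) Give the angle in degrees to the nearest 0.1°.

17.6°

Gall–Peters is a cylindrical equal-area projection with standard parallels at ±45°. For cylindrical equal-area with standard parallel φ₀, h = cos φ / cos φ₀ and k = cos φ₀ / cos φ, so h·k = 1.
At 52.7°: h = 0.8570, k = 1.167; principal scales a = 1.167, b = 0.8570.
sin(ω/2) = (a − b)/(a + b) = 0.3099/2.024 = 0.1531, so ω = 2 arcsin(0.1531) ≈ 17.6°.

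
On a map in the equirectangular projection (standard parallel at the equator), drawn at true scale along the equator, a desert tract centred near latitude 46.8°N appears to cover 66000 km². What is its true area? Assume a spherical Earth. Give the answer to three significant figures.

For the equirectangular projection with φ₀ = 0 (plate carrée), h = 1 along meridians and k = sec φ along parallels.
Areal scale = h·k = 1 × sec φ; at 46.8°, h = 1.000, k = 1.461, so h·k = 1.461.
True area = apparent / (areal scale) = 66000 / 1.461 ≈ 45200 km².

45200 km²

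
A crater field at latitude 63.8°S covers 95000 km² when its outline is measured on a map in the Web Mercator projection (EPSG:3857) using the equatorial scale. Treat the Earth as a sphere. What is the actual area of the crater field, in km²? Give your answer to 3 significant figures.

18500 km²

Mercator is conformal, so the point scale is isotropic: h = k = sec φ = 1/cos φ.
Areal scale = k² = sec²φ = 1/cos²(63.8°) = 1/0.4415² = 5.130.
True area = apparent / (areal scale) = 95000 / 5.130 ≈ 18500 km².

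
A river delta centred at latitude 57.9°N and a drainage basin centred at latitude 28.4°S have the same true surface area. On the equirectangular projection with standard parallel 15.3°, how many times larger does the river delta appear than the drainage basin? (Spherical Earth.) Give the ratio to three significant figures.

In the equirectangular projection with standard parallel φ₀ = 15.3° (x = Rλ cos φ₀, y = Rφ), meridians are true-scale (h = 1) and the parallel scale is k = cos φ₀ / cos φ.
Areal scale at 57.9°: h·k = 1.000 × 1.815 = 1.815.
Areal scale at 28.4°: h·k = 1.000 × 1.097 = 1.097.
Ratio = 1.815/1.097 ≈ 1.66.

1.66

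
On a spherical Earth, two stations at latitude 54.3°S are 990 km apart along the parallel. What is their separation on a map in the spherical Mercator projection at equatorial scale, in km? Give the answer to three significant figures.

1700 km

The Mercator projection is conformal; its linear scale factor is the same in every direction and equals sec φ = 1/cos φ.
Along the parallel, k = sec 54.3° = 1/0.5835 = 1.714.
Map distance = 990 × 1.714 ≈ 1700 km.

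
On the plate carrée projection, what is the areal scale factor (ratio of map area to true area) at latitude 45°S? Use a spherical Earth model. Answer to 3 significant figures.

In the plate carrée (x = Rλ, y = Rφ), meridians are true-scale (h = 1) and parallels are stretched by k = sec φ.
Areal scale = h·k = 1 × sec φ; at 45°, h = 1.000, k = 1.414, so h·k = 1.414.

1.41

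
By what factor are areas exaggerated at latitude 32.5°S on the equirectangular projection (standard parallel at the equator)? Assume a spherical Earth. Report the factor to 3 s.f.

1.19

Plate carrée maps x = Rλ, y = Rφ. The meridian scale is h = 1 and the parallel scale is k = 1/cos φ = sec φ.
Areal scale = h·k = 1 × sec φ; at 32.5°, h = 1.000, k = 1.186, so h·k = 1.186.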